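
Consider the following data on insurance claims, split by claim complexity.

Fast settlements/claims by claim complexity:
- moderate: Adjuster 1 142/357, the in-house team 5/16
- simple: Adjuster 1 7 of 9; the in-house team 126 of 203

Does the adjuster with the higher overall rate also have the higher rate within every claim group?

Moderate: Adjuster 1 142/357 = 39.8%, the in-house team 5/16 = 31.2% → Adjuster 1
Simple: Adjuster 1 7/9 = 77.8%, the in-house team 126/203 = 62.1% → Adjuster 1
Overall: Adjuster 1 149/366 = 40.7%, the in-house team 131/219 = 59.8% → the in-house team
Adjuster 1 wins each claim group but the in-house team wins overall — the comparison reverses. Adjuster 1's claims skew toward moderate, which has a lower base rate.

No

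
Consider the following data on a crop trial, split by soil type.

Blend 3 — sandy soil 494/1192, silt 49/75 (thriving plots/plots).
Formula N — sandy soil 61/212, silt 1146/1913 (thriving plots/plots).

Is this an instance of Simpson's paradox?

Sandy soil: Blend 3 494/1192 = 41.4%, Formula N 61/212 = 28.8% → Blend 3
Silt: Blend 3 49/75 = 65.3%, Formula N 1146/1913 = 59.9% → Blend 3
Overall: Blend 3 543/1267 = 42.9%, Formula N 1207/2125 = 56.8% → Formula N
Blend 3 wins each soil group but Formula N wins overall — the comparison reverses. Blend 3's plots skew toward sandy soil, which has a lower base rate.

Yes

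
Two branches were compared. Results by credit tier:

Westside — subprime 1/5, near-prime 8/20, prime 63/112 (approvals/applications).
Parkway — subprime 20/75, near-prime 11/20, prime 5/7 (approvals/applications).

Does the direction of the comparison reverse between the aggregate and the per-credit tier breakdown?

Subprime: Westside 1/5 = 20.0%, Parkway 20/75 = 26.7% → Parkway
Near-prime: Westside 8/20 = 40.0%, Parkway 11/20 = 55.0% → Parkway
Prime: Westside 63/112 = 56.2%, Parkway 5/7 = 71.4% → Parkway
Overall: Westside 72/137 = 52.6%, Parkway 36/102 = 35.3% → Westside
Parkway wins each credit group but Westside wins overall — the comparison reverses. Parkway's applications skew toward subprime, which has a lower base rate.

Yes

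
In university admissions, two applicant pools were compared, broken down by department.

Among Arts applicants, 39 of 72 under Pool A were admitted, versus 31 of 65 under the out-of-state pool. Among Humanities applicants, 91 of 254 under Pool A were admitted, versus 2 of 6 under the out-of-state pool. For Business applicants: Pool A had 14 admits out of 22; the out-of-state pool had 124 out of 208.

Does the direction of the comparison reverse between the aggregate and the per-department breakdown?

Yes

Arts: Pool A 39/72 = 54.2%, the out-of-state pool 31/65 = 47.7% → Pool A
Humanities: Pool A 91/254 = 35.8%, the out-of-state pool 2/6 = 33.3% → Pool A
Business: Pool A 14/22 = 63.6%, the out-of-state pool 124/208 = 59.6% → Pool A
Overall: Pool A 144/348 = 41.4%, the out-of-state pool 157/279 = 56.3% → the out-of-state pool
Pool A wins each department group but the out-of-state pool wins overall — the comparison reverses. Pool A's applicants skew toward Humanities, which has a lower base rate.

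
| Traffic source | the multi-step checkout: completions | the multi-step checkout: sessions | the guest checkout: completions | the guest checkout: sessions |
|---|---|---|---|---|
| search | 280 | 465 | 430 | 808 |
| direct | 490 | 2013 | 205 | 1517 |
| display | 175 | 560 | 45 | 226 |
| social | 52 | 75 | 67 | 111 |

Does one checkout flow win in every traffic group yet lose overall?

No

Search: the multi-step checkout 280/465 = 60.2%, the guest checkout 430/808 = 53.2% → the multi-step checkout
Direct: the multi-step checkout 490/2013 = 24.3%, the guest checkout 205/1517 = 13.5% → the multi-step checkout
Display: the multi-step checkout 175/560 = 31.2%, the guest checkout 45/226 = 19.9% → the multi-step checkout
Social: the multi-step checkout 52/75 = 69.3%, the guest checkout 67/111 = 60.4% → the multi-step checkout
Overall: the multi-step checkout 997/3113 = 32.0%, the guest checkout 747/2662 = 28.1% → the multi-step checkout
The multi-step checkout wins overall and in every traffic group — no reversal.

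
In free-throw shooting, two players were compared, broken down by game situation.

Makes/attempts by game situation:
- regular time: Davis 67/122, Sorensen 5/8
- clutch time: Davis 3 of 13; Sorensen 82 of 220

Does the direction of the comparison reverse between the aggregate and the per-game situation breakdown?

Regular time: Davis 67/122 = 54.9%, Sorensen 5/8 = 62.5% → Sorensen
Clutch time: Davis 3/13 = 23.1%, Sorensen 82/220 = 37.3% → Sorensen
Overall: Davis 70/135 = 51.9%, Sorensen 87/228 = 38.2% → Davis
Sorensen wins each game group but Davis wins overall — the comparison reverses. Sorensen's attempts skew toward clutch time, which has a lower base rate.

Yes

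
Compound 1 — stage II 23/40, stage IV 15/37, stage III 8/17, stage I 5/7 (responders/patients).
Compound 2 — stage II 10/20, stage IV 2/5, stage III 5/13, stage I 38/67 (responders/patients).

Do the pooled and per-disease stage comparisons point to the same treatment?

No

Stage II: Compound 1 23/40 = 57.5%, Compound 2 10/20 = 50.0% → Compound 1
Stage IV: Compound 1 15/37 = 40.5%, Compound 2 2/5 = 40.0% → Compound 1
Stage III: Compound 1 8/17 = 47.1%, Compound 2 5/13 = 38.5% → Compound 1
Stage I: Compound 1 5/7 = 71.4%, Compound 2 38/67 = 56.7% → Compound 1
Overall: Compound 1 51/101 = 50.5%, Compound 2 55/105 = 52.4% → Compound 2
Compound 1 wins each disease group but Compound 2 wins overall — the comparison reverses. Compound 1's patients skew toward stage IV, which has a lower base rate.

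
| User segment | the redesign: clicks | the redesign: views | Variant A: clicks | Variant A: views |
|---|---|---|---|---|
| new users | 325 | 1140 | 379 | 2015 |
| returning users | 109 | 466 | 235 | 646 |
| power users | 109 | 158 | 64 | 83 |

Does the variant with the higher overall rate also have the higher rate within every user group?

No

New users: the redesign 325/1140 = 28.5%, Variant A 379/2015 = 18.8% → the redesign
Returning users: the redesign 109/466 = 23.4%, Variant A 235/646 = 36.4% → Variant A
Power users: the redesign 109/158 = 69.0%, Variant A 64/83 = 77.1% → Variant A
Overall: the redesign 543/1764 = 30.8%, Variant A 678/2744 = 24.7% → the redesign
Neither sweeps: the redesign wins 1 of 3 groups, Variant A wins 2. The redesign wins overall but not every group — no Simpson reversal.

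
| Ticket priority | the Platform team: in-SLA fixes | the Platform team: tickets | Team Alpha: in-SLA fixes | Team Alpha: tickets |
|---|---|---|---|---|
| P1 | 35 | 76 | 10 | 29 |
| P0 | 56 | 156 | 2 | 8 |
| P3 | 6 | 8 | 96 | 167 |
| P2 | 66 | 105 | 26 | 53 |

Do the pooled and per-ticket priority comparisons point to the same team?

No

P1: the Platform team 35/76 = 46.1%, Team Alpha 10/29 = 34.5% → the Platform team
P0: the Platform team 56/156 = 35.9%, Team Alpha 2/8 = 25.0% → the Platform team
P3: the Platform team 6/8 = 75.0%, Team Alpha 96/167 = 57.5% → the Platform team
P2: the Platform team 66/105 = 62.9%, Team Alpha 26/53 = 49.1% → the Platform team
Overall: the Platform team 163/345 = 47.2%, Team Alpha 134/257 = 52.1% → Team Alpha
The Platform team wins each ticket group but Team Alpha wins overall — the comparison reverses. The Platform team's tickets skew toward P0, which has a lower base rate.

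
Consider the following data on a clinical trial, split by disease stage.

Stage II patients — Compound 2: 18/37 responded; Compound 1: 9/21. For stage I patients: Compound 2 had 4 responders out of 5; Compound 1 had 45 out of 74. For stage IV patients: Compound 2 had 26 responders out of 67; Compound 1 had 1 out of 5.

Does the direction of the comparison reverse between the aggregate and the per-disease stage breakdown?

Stage II: Compound 2 18/37 = 48.6%, Compound 1 9/21 = 42.9% → Compound 2
Stage I: Compound 2 4/5 = 80.0%, Compound 1 45/74 = 60.8% → Compound 2
Stage IV: Compound 2 26/67 = 38.8%, Compound 1 1/5 = 20.0% → Compound 2
Overall: Compound 2 48/109 = 44.0%, Compound 1 55/100 = 55.0% → Compound 1
Compound 2 wins each disease group but Compound 1 wins overall — the comparison reverses. Compound 2's patients skew toward stage IV, which has a lower base rate.

Yes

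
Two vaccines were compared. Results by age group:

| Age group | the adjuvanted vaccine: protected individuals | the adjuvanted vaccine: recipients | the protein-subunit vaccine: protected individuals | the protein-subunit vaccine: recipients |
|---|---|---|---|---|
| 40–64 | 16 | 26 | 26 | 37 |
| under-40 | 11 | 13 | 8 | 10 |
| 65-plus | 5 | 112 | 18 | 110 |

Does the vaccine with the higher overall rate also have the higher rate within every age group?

40–64: the adjuvanted vaccine 16/26 = 61.5%, the protein-subunit vaccine 26/37 = 70.3% → the protein-subunit vaccine
Under-40: the adjuvanted vaccine 11/13 = 84.6%, the protein-subunit vaccine 8/10 = 80.0% → the adjuvanted vaccine
65-plus: the adjuvanted vaccine 5/112 = 4.5%, the protein-subunit vaccine 18/110 = 16.4% → the protein-subunit vaccine
Overall: the adjuvanted vaccine 32/151 = 21.2%, the protein-subunit vaccine 52/157 = 33.1% → the protein-subunit vaccine
Neither sweeps: the adjuvanted vaccine wins 1 of 3 groups, the protein-subunit vaccine wins 2. The protein-subunit vaccine wins overall but not every group — no Simpson reversal.

No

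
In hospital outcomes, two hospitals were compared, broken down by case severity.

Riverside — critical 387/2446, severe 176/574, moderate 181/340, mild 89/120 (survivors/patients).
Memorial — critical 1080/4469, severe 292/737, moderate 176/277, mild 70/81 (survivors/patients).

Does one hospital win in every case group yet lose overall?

Critical: Riverside 387/2446 = 15.8%, Memorial 1080/4469 = 24.2% → Memorial
Severe: Riverside 176/574 = 30.7%, Memorial 292/737 = 39.6% → Memorial
Moderate: Riverside 181/340 = 53.2%, Memorial 176/277 = 63.5% → Memorial
Mild: Riverside 89/120 = 74.2%, Memorial 70/81 = 86.4% → Memorial
Overall: Riverside 833/3480 = 23.9%, Memorial 1618/5564 = 29.1% → Memorial
Memorial wins overall and in every case group — no reversal.

No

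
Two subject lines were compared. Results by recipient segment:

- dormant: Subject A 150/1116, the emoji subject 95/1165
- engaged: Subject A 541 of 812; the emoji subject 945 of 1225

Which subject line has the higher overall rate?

Dormant: Subject A 150/1116 = 13.4%, the emoji subject 95/1165 = 8.2% → Subject A
Engaged: Subject A 541/812 = 66.6%, the emoji subject 945/1225 = 77.1% → the emoji subject
Overall: Subject A 691/1928 = 35.8%, the emoji subject 1040/2390 = 43.5% → the emoji subject
(Neither sweeps every recipient group, but the emoji subject has the higher pooled rate.)

the emoji subject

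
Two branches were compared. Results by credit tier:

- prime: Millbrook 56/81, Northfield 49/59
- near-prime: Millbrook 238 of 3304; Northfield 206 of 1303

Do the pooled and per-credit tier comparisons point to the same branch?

Yes

Prime: Millbrook 56/81 = 69.1%, Northfield 49/59 = 83.1% → Northfield
Near-prime: Millbrook 238/3304 = 7.2%, Northfield 206/1303 = 15.8% → Northfield
Overall: Millbrook 294/3385 = 8.7%, Northfield 255/1362 = 18.7% → Northfield
Northfield wins overall and in every credit group — no reversal.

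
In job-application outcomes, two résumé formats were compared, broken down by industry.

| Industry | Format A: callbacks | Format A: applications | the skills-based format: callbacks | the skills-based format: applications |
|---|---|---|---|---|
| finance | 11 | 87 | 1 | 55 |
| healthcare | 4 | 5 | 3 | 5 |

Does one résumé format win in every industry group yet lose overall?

Finance: Format A 11/87 = 12.6%, the skills-based format 1/55 = 1.8% → Format A
Healthcare: Format A 4/5 = 80.0%, the skills-based format 3/5 = 60.0% → Format A
Overall: Format A 15/92 = 16.3%, the skills-based format 4/60 = 6.7% → Format A
Format A wins overall and in every industry group — no reversal.

No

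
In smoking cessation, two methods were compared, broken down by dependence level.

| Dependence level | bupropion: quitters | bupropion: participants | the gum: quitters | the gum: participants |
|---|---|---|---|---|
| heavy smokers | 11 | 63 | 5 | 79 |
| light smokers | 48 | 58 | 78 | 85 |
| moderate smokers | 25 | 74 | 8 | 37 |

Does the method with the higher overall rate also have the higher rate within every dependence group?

No

Heavy smokers: bupropion 11/63 = 17.5%, the gum 5/79 = 6.3% → bupropion
Light smokers: bupropion 48/58 = 82.8%, the gum 78/85 = 91.8% → the gum
Moderate smokers: bupropion 25/74 = 33.8%, the gum 8/37 = 21.6% → bupropion
Overall: bupropion 84/195 = 43.1%, the gum 91/201 = 45.3% → the gum
Neither sweeps: bupropion wins 2 of 3 groups, the gum wins 1. The gum wins overall but not every group — no Simpson reversal.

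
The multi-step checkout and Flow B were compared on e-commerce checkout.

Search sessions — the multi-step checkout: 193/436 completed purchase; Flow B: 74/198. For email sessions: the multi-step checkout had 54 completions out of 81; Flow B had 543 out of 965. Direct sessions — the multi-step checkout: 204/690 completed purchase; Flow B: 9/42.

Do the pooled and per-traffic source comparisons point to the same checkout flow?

Search: the multi-step checkout 193/436 = 44.3%, Flow B 74/198 = 37.4% → the multi-step checkout
Email: the multi-step checkout 54/81 = 66.7%, Flow B 543/965 = 56.3% → the multi-step checkout
Direct: the multi-step checkout 204/690 = 29.6%, Flow B 9/42 = 21.4% → the multi-step checkout
Overall: the multi-step checkout 451/1207 = 37.4%, Flow B 626/1205 = 52.0% → Flow B
The multi-step checkout wins each traffic group but Flow B wins overall — the comparison reverses. The multi-step checkout's sessions skew toward direct, which has a lower base rate.

No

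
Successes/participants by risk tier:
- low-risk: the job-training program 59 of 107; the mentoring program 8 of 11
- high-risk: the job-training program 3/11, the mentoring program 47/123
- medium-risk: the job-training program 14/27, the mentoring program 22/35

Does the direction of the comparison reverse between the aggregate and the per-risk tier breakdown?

Low-risk: the job-training program 59/107 = 55.1%, the mentoring program 8/11 = 72.7% → the mentoring program
High-risk: the job-training program 3/11 = 27.3%, the mentoring program 47/123 = 38.2% → the mentoring program
Medium-risk: the job-training program 14/27 = 51.9%, the mentoring program 22/35 = 62.9% → the mentoring program
Overall: the job-training program 76/145 = 52.4%, the mentoring program 77/169 = 45.6% → the job-training program
The mentoring program wins each risk group but the job-training program wins overall — the comparison reverses. The mentoring program's participants skew toward high-risk, which has a lower base rate.

Yes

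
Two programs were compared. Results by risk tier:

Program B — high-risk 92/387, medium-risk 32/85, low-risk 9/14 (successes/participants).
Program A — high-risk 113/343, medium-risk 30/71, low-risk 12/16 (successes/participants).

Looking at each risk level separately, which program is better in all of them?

Program A

High-risk: Program B 92/387 = 23.8%, Program A 113/343 = 32.9% → Program A
Medium-risk: Program B 32/85 = 37.6%, Program A 30/71 = 42.3% → Program A
Low-risk: Program B 9/14 = 64.3%, Program A 12/16 = 75.0% → Program A
Program A has the higher rate in all 3 groups.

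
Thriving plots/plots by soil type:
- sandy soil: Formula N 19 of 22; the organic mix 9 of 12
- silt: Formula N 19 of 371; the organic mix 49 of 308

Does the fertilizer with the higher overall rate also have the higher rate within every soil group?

Sandy soil: Formula N 19/22 = 86.4%, the organic mix 9/12 = 75.0% → Formula N
Silt: Formula N 19/371 = 5.1%, the organic mix 49/308 = 15.9% → the organic mix
Overall: Formula N 38/393 = 9.7%, the organic mix 58/320 = 18.1% → the organic mix
Neither sweeps: Formula N wins 1 of 2 groups, the organic mix wins 1. The organic mix wins overall but not every group — no Simpson reversal.

No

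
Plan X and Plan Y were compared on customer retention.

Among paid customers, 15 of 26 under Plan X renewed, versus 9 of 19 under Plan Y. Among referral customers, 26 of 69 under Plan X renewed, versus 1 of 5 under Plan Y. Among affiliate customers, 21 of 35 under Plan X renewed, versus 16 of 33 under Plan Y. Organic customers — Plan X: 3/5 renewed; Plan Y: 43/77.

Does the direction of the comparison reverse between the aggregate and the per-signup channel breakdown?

Yes

Paid: Plan X 15/26 = 57.7%, Plan Y 9/19 = 47.4% → Plan X
Referral: Plan X 26/69 = 37.7%, Plan Y 1/5 = 20.0% → Plan X
Affiliate: Plan X 21/35 = 60.0%, Plan Y 16/33 = 48.5% → Plan X
Organic: Plan X 3/5 = 60.0%, Plan Y 43/77 = 55.8% → Plan X
Overall: Plan X 65/135 = 48.1%, Plan Y 69/134 = 51.5% → Plan Y
Plan X wins each signup group but Plan Y wins overall — the comparison reverses. Plan X's customers skew toward referral, which has a lower base rate.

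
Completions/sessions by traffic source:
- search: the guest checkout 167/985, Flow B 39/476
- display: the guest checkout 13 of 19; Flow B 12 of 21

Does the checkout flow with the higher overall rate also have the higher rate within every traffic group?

Yes

Search: the guest checkout 167/985 = 17.0%, Flow B 39/476 = 8.2% → the guest checkout
Display: the guest checkout 13/19 = 68.4%, Flow B 12/21 = 57.1% → the guest checkout
Overall: the guest checkout 180/1004 = 17.9%, Flow B 51/497 = 10.3% → the guest checkout
The guest checkout wins overall and in every traffic group — no reversal.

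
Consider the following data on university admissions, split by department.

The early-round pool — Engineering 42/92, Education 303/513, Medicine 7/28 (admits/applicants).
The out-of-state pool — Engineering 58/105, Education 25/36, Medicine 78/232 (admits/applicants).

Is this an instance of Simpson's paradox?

Yes

Engineering: the early-round pool 42/92 = 45.7%, the out-of-state pool 58/105 = 55.2% → the out-of-state pool
Education: the early-round pool 303/513 = 59.1%, the out-of-state pool 25/36 = 69.4% → the out-of-state pool
Medicine: the early-round pool 7/28 = 25.0%, the out-of-state pool 78/232 = 33.6% → the out-of-state pool
Overall: the early-round pool 352/633 = 55.6%, the out-of-state pool 161/373 = 43.2% → the early-round pool
The out-of-state pool wins each department group but the early-round pool wins overall — the comparison reverses. The out-of-state pool's applicants skew toward Medicine, which has a lower base rate.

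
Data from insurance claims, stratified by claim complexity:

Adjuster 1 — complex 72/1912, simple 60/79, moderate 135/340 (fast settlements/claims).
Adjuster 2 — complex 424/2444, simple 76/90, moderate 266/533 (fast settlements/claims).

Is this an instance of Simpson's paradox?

Complex: Adjuster 1 72/1912 = 3.8%, Adjuster 2 424/2444 = 17.3% → Adjuster 2
Simple: Adjuster 1 60/79 = 75.9%, Adjuster 2 76/90 = 84.4% → Adjuster 2
Moderate: Adjuster 1 135/340 = 39.7%, Adjuster 2 266/533 = 49.9% → Adjuster 2
Overall: Adjuster 1 267/2331 = 11.5%, Adjuster 2 766/3067 = 25.0% → Adjuster 2
Adjuster 2 wins overall and in every claim group — no reversal.

No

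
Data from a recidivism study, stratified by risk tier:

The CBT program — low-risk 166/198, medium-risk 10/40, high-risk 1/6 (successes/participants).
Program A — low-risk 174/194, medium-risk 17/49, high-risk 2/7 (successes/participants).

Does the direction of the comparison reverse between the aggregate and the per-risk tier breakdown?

No

Low-risk: the CBT program 166/198 = 83.8%, Program A 174/194 = 89.7% → Program A
Medium-risk: the CBT program 10/40 = 25.0%, Program A 17/49 = 34.7% → Program A
High-risk: the CBT program 1/6 = 16.7%, Program A 2/7 = 28.6% → Program A
Overall: the CBT program 177/244 = 72.5%, Program A 193/250 = 77.2% → Program A
Program A wins overall and in every risk group — no reversal.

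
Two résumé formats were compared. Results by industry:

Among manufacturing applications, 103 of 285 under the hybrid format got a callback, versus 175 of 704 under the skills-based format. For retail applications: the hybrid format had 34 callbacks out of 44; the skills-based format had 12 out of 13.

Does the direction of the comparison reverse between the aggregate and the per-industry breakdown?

Manufacturing: the hybrid format 103/285 = 36.1%, the skills-based format 175/704 = 24.9% → the hybrid format
Retail: the hybrid format 34/44 = 77.3%, the skills-based format 12/13 = 92.3% → the skills-based format
Overall: the hybrid format 137/329 = 41.6%, the skills-based format 187/717 = 26.1% → the hybrid format
Neither sweeps: the hybrid format wins 1 of 2 groups, the skills-based format wins 1. The hybrid format wins overall but not every group — no Simpson reversal.

No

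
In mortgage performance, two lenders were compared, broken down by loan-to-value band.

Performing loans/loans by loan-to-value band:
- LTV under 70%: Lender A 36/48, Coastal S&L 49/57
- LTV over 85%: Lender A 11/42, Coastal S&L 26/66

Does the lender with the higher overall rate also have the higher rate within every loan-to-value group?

Yes

LTV under 70%: Lender A 36/48 = 75.0%, Coastal S&L 49/57 = 86.0% → Coastal S&L
LTV over 85%: Lender A 11/42 = 26.2%, Coastal S&L 26/66 = 39.4% → Coastal S&L
Overall: Lender A 47/90 = 52.2%, Coastal S&L 75/123 = 61.0% → Coastal S&L
Coastal S&L wins overall and in every loan-to-value group — no reversal.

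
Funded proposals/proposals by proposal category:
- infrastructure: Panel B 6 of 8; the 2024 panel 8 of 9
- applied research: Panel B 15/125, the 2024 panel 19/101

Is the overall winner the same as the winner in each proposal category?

Infrastructure: Panel B 6/8 = 75.0%, the 2024 panel 8/9 = 88.9% → the 2024 panel
Applied research: Panel B 15/125 = 12.0%, the 2024 panel 19/101 = 18.8% → the 2024 panel
Overall: Panel B 21/133 = 15.8%, the 2024 panel 27/110 = 24.5% → the 2024 panel
The 2024 panel wins overall and in every proposal group — no reversal.

Yes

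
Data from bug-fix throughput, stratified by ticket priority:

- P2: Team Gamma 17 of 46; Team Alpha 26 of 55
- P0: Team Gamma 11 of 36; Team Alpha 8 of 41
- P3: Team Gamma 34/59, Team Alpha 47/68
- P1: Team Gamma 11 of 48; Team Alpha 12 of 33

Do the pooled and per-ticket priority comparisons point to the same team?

No

P2: Team Gamma 17/46 = 37.0%, Team Alpha 26/55 = 47.3% → Team Alpha
P0: Team Gamma 11/36 = 30.6%, Team Alpha 8/41 = 19.5% → Team Gamma
P3: Team Gamma 34/59 = 57.6%, Team Alpha 47/68 = 69.1% → Team Alpha
P1: Team Gamma 11/48 = 22.9%, Team Alpha 12/33 = 36.4% → Team Alpha
Overall: Team Gamma 73/189 = 38.6%, Team Alpha 93/197 = 47.2% → Team Alpha
Neither sweeps: Team Gamma wins 1 of 4 groups, Team Alpha wins 3. Team Alpha wins overall but not every group — no Simpson reversal.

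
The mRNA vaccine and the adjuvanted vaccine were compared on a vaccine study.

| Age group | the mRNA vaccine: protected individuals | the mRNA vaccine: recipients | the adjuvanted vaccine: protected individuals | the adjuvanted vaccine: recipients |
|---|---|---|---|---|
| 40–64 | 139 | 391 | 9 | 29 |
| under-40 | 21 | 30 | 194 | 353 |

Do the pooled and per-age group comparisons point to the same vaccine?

40–64: the mRNA vaccine 139/391 = 35.5%, the adjuvanted vaccine 9/29 = 31.0% → the mRNA vaccine
Under-40: the mRNA vaccine 21/30 = 70.0%, the adjuvanted vaccine 194/353 = 55.0% → the mRNA vaccine
Overall: the mRNA vaccine 160/421 = 38.0%, the adjuvanted vaccine 203/382 = 53.1% → the adjuvanted vaccine
The mRNA vaccine wins each age group but the adjuvanted vaccine wins overall — the comparison reverses. The mRNA vaccine's recipients skew toward 40–64, which has a lower base rate.

No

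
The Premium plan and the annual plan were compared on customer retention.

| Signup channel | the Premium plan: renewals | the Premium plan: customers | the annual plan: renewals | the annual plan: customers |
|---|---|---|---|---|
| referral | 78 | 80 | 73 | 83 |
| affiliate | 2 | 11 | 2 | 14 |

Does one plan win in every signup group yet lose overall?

No

Referral: the Premium plan 78/80 = 97.5%, the annual plan 73/83 = 88.0% → the Premium plan
Affiliate: the Premium plan 2/11 = 18.2%, the annual plan 2/14 = 14.3% → the Premium plan
Overall: the Premium plan 80/91 = 87.9%, the annual plan 75/97 = 77.3% → the Premium plan
The Premium plan wins overall and in every signup group — no reversal.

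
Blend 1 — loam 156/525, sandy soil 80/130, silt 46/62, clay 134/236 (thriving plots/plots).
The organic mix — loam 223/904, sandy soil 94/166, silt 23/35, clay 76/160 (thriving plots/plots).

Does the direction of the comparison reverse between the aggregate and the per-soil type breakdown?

Loam: Blend 1 156/525 = 29.7%, the organic mix 223/904 = 24.7% → Blend 1
Sandy soil: Blend 1 80/130 = 61.5%, the organic mix 94/166 = 56.6% → Blend 1
Silt: Blend 1 46/62 = 74.2%, the organic mix 23/35 = 65.7% → Blend 1
Clay: Blend 1 134/236 = 56.8%, the organic mix 76/160 = 47.5% → Blend 1
Overall: Blend 1 416/953 = 43.7%, the organic mix 416/1265 = 32.9% → Blend 1
Blend 1 wins overall and in every soil group — no reversal.

No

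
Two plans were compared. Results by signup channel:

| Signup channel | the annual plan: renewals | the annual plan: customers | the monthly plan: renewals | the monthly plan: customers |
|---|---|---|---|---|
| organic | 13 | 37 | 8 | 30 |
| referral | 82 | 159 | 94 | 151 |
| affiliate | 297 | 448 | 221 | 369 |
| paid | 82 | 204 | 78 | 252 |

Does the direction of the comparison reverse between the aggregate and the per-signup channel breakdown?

Organic: the annual plan 13/37 = 35.1%, the monthly plan 8/30 = 26.7% → the annual plan
Referral: the annual plan 82/159 = 51.6%, the monthly plan 94/151 = 62.3% → the monthly plan
Affiliate: the annual plan 297/448 = 66.3%, the monthly plan 221/369 = 59.9% → the annual plan
Paid: the annual plan 82/204 = 40.2%, the monthly plan 78/252 = 31.0% → the annual plan
Overall: the annual plan 474/848 = 55.9%, the monthly plan 401/802 = 50.0% → the annual plan
Neither sweeps: the annual plan wins 3 of 4 groups, the monthly plan wins 1. The annual plan wins overall but not every group — no Simpson reversal.

No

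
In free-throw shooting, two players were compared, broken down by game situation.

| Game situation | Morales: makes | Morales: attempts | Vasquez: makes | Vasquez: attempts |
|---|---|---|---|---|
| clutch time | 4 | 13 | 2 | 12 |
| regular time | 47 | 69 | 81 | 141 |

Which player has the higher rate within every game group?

Morales

Clutch time: Morales 4/13 = 30.8%, Vasquez 2/12 = 16.7% → Morales
Regular time: Morales 47/69 = 68.1%, Vasquez 81/141 = 57.4% → Morales
Morales has the higher rate in both groups.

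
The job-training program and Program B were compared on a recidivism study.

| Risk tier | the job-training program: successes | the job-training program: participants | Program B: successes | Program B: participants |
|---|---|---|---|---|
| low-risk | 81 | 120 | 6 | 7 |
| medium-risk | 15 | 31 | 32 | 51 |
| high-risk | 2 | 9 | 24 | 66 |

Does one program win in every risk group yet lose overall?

Yes

Low-risk: the job-training program 81/120 = 67.5%, Program B 6/7 = 85.7% → Program B
Medium-risk: the job-training program 15/31 = 48.4%, Program B 32/51 = 62.7% → Program B
High-risk: the job-training program 2/9 = 22.2%, Program B 24/66 = 36.4% → Program B
Overall: the job-training program 98/160 = 61.2%, Program B 62/124 = 50.0% → the job-training program
Program B wins each risk group but the job-training program wins overall — the comparison reverses. Program B's participants skew toward high-risk, which has a lower base rate.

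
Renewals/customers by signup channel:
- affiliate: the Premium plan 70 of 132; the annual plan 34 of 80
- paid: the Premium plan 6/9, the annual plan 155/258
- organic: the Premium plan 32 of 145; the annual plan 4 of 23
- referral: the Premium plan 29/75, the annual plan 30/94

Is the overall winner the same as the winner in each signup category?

Affiliate: the Premium plan 70/132 = 53.0%, the annual plan 34/80 = 42.5% → the Premium plan
Paid: the Premium plan 6/9 = 66.7%, the annual plan 155/258 = 60.1% → the Premium plan
Organic: the Premium plan 32/145 = 22.1%, the annual plan 4/23 = 17.4% → the Premium plan
Referral: the Premium plan 29/75 = 38.7%, the annual plan 30/94 = 31.9% → the Premium plan
Overall: the Premium plan 137/361 = 38.0%, the annual plan 223/455 = 49.0% → the annual plan
The Premium plan wins each signup group but the annual plan wins overall — the comparison reverses. The Premium plan's customers skew toward organic, which has a lower base rate.

No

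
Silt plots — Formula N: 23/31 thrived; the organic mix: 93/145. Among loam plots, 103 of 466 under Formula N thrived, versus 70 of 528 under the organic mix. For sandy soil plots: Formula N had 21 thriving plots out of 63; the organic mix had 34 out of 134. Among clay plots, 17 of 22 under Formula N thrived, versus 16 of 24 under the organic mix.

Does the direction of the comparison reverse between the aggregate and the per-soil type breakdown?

No

Silt: Formula N 23/31 = 74.2%, the organic mix 93/145 = 64.1% → Formula N
Loam: Formula N 103/466 = 22.1%, the organic mix 70/528 = 13.3% → Formula N
Sandy soil: Formula N 21/63 = 33.3%, the organic mix 34/134 = 25.4% → Formula N
Clay: Formula N 17/22 = 77.3%, the organic mix 16/24 = 66.7% → Formula N
Overall: Formula N 164/582 = 28.2%, the organic mix 213/831 = 25.6% → Formula N
Formula N wins overall and in every soil group — no reversal.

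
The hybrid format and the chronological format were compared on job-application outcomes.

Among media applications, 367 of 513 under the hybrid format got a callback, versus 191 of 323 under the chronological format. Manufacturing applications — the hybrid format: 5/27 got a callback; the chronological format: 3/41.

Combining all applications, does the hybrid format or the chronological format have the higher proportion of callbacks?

the hybrid format

Media: the hybrid format 367/513 = 71.5%, the chronological format 191/323 = 59.1% → the hybrid format
Manufacturing: the hybrid format 5/27 = 18.5%, the chronological format 3/41 = 7.3% → the hybrid format
Overall: the hybrid format 372/540 = 68.9%, the chronological format 194/364 = 53.3% → the hybrid format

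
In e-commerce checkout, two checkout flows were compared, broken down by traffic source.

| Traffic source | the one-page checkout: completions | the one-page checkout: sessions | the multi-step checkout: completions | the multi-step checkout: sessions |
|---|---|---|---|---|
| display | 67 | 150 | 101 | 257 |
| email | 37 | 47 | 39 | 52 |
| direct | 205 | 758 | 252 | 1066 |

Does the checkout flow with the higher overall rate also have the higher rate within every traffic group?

Yes

Display: the one-page checkout 67/150 = 44.7%, the multi-step checkout 101/257 = 39.3% → the one-page checkout
Email: the one-page checkout 37/47 = 78.7%, the multi-step checkout 39/52 = 75.0% → the one-page checkout
Direct: the one-page checkout 205/758 = 27.0%, the multi-step checkout 252/1066 = 23.6% → the one-page checkout
Overall: the one-page checkout 309/955 = 32.4%, the multi-step checkout 392/1375 = 28.5% → the one-page checkout
The one-page checkout wins overall and in every traffic group — no reversal.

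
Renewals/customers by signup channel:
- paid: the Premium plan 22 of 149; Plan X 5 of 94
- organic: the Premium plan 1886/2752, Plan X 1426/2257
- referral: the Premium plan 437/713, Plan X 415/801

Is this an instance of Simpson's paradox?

No

Paid: the Premium plan 22/149 = 14.8%, Plan X 5/94 = 5.3% → the Premium plan
Organic: the Premium plan 1886/2752 = 68.5%, Plan X 1426/2257 = 63.2% → the Premium plan
Referral: the Premium plan 437/713 = 61.3%, Plan X 415/801 = 51.8% → the Premium plan
Overall: the Premium plan 2345/3614 = 64.9%, Plan X 1846/3152 = 58.6% → the Premium plan
The Premium plan wins overall and in every signup group — no reversal.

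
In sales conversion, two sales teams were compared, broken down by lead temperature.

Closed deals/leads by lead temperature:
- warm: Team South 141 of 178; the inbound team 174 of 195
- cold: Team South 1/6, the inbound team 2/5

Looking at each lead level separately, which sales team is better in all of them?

the inbound team

Warm: Team South 141/178 = 79.2%, the inbound team 174/195 = 89.2% → the inbound team
Cold: Team South 1/6 = 16.7%, the inbound team 2/5 = 40.0% → the inbound team
The inbound team has the higher rate in both groups.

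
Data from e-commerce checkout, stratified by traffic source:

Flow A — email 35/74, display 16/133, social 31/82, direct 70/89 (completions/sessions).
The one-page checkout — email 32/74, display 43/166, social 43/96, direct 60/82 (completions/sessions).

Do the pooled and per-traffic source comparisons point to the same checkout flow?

Email: Flow A 35/74 = 47.3%, the one-page checkout 32/74 = 43.2% → Flow A
Display: Flow A 16/133 = 12.0%, the one-page checkout 43/166 = 25.9% → the one-page checkout
Social: Flow A 31/82 = 37.8%, the one-page checkout 43/96 = 44.8% → the one-page checkout
Direct: Flow A 70/89 = 78.7%, the one-page checkout 60/82 = 73.2% → Flow A
Overall: Flow A 152/378 = 40.2%, the one-page checkout 178/418 = 42.6% → the one-page checkout
Neither sweeps: Flow A wins 2 of 4 groups, the one-page checkout wins 2. The one-page checkout wins overall but not every group — no Simpson reversal.

No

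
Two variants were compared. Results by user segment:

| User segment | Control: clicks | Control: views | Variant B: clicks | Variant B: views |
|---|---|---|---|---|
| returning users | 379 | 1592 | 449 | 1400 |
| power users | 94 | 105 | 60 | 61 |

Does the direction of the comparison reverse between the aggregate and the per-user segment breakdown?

No

Returning users: Control 379/1592 = 23.8%, Variant B 449/1400 = 32.1% → Variant B
Power users: Control 94/105 = 89.5%, Variant B 60/61 = 98.4% → Variant B
Overall: Control 473/1697 = 27.9%, Variant B 509/1461 = 34.8% → Variant B
Variant B wins overall and in every user group — no reversal.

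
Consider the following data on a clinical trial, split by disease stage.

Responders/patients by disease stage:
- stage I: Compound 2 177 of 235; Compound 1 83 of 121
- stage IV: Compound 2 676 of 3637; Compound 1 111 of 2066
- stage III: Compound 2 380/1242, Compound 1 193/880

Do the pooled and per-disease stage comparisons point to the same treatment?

Stage I: Compound 2 177/235 = 75.3%, Compound 1 83/121 = 68.6% → Compound 2
Stage IV: Compound 2 676/3637 = 18.6%, Compound 1 111/2066 = 5.4% → Compound 2
Stage III: Compound 2 380/1242 = 30.6%, Compound 1 193/880 = 21.9% → Compound 2
Overall: Compound 2 1233/5114 = 24.1%, Compound 1 387/3067 = 12.6% → Compound 2
Compound 2 wins overall and in every disease group — no reversal.

Yes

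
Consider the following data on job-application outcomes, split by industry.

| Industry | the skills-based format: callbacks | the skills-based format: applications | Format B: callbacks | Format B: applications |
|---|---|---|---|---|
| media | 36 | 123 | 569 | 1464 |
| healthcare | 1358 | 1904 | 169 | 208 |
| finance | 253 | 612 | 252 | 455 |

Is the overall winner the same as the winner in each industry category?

No

Media: the skills-based format 36/123 = 29.3%, Format B 569/1464 = 38.9% → Format B
Healthcare: the skills-based format 1358/1904 = 71.3%, Format B 169/208 = 81.2% → Format B
Finance: the skills-based format 253/612 = 41.3%, Format B 252/455 = 55.4% → Format B
Overall: the skills-based format 1647/2639 = 62.4%, Format B 990/2127 = 46.5% → the skills-based format
Format B wins each industry group but the skills-based format wins overall — the comparison reverses. Format B's applications skew toward media, which has a lower base rate.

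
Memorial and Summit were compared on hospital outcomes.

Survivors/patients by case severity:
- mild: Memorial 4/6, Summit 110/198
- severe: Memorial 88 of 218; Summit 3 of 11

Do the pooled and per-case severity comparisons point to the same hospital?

No

Mild: Memorial 4/6 = 66.7%, Summit 110/198 = 55.6% → Memorial
Severe: Memorial 88/218 = 40.4%, Summit 3/11 = 27.3% → Memorial
Overall: Memorial 92/224 = 41.1%, Summit 113/209 = 54.1% → Summit
Memorial wins each case group but Summit wins overall — the comparison reverses. Memorial's patients skew toward severe, which has a lower base rate.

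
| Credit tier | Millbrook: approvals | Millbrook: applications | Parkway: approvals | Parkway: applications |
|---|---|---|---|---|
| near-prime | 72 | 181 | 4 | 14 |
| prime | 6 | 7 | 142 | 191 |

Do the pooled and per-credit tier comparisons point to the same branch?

Near-prime: Millbrook 72/181 = 39.8%, Parkway 4/14 = 28.6% → Millbrook
Prime: Millbrook 6/7 = 85.7%, Parkway 142/191 = 74.3% → Millbrook
Overall: Millbrook 78/188 = 41.5%, Parkway 146/205 = 71.2% → Parkway
Millbrook wins each credit group but Parkway wins overall — the comparison reverses. Millbrook's applications skew toward near-prime, which has a lower base rate.

No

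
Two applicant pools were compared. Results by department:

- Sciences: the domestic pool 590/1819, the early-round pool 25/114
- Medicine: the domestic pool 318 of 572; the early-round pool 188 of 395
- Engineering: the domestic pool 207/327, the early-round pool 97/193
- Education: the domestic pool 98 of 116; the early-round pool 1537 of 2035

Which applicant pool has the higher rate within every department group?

the domestic pool

Sciences: the domestic pool 590/1819 = 32.4%, the early-round pool 25/114 = 21.9% → the domestic pool
Medicine: the domestic pool 318/572 = 55.6%, the early-round pool 188/395 = 47.6% → the domestic pool
Engineering: the domestic pool 207/327 = 63.3%, the early-round pool 97/193 = 50.3% → the domestic pool
Education: the domestic pool 98/116 = 84.5%, the early-round pool 1537/2035 = 75.5% → the domestic pool
The domestic pool has the higher rate in all 4 groups.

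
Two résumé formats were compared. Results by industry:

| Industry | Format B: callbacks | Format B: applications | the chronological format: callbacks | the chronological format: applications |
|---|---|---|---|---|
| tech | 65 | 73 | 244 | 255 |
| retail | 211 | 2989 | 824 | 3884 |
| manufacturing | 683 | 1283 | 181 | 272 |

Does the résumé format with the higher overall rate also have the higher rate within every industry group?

Yes

Tech: Format B 65/73 = 89.0%, the chronological format 244/255 = 95.7% → the chronological format
Retail: Format B 211/2989 = 7.1%, the chronological format 824/3884 = 21.2% → the chronological format
Manufacturing: Format B 683/1283 = 53.2%, the chronological format 181/272 = 66.5% → the chronological format
Overall: Format B 959/4345 = 22.1%, the chronological format 1249/4411 = 28.3% → the chronological format
The chronological format wins overall and in every industry group — no reversal.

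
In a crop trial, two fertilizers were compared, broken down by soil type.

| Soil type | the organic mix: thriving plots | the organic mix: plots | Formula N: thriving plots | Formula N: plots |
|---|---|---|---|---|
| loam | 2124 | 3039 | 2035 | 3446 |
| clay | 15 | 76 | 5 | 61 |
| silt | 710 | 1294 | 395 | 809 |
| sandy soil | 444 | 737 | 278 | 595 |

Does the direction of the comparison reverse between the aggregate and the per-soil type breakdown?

No

Loam: the organic mix 2124/3039 = 69.9%, Formula N 2035/3446 = 59.1% → the organic mix
Clay: the organic mix 15/76 = 19.7%, Formula N 5/61 = 8.2% → the organic mix
Silt: the organic mix 710/1294 = 54.9%, Formula N 395/809 = 48.8% → the organic mix
Sandy soil: the organic mix 444/737 = 60.2%, Formula N 278/595 = 46.7% → the organic mix
Overall: the organic mix 3293/5146 = 64.0%, Formula N 2713/4911 = 55.2% → the organic mix
The organic mix wins overall and in every soil group — no reversal.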